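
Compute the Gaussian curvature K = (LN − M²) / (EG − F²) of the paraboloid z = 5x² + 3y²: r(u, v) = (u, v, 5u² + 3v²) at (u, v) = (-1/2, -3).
K = 3/6125

Coefficients of the first fundamental form: E = 100*u^2 + 1, F = 60*u*v, G = 36*v^2 + 1.
Coefficients of the second fundamental form: L = 10/sqrt(100*u^2 + 36*v^2 + 1), M = 0, N = 6/sqrt(100*u^2 + 36*v^2 + 1).
Assemble K = (LN − M²)/(EG − F²) = 60/(10000*u^4 + 7200*u^2*v^2 + 200*u^2 + 1296*v^4 + 72*v^2 + 1). At (u, v) = (-1/2, -3): K = 3/6125.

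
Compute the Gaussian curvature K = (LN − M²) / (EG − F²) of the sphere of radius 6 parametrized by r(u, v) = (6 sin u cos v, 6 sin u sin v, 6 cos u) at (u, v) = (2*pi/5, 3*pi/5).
K = 1/36

Coefficients of the first fundamental form: E = 36, F = 0, G = 36*sin(u)^2.
Coefficients of the second fundamental form: L = -6*sin(u)/Abs(sin(u)), M = 0, N = -6*sin(u)^3/Abs(sin(u)).
Assemble K = (LN − M²)/(EG − F²) = 1/36. At (u, v) = (2*pi/5, 3*pi/5): K = 1/36.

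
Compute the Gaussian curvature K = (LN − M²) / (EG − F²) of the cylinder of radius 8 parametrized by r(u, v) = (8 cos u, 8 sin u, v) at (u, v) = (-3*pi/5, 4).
K = 0

Coefficients of the first fundamental form: E = 64, F = 0, G = 1.
Coefficients of the second fundamental form: L = -8, M = 0, N = 0.
Assemble K = (LN − M²)/(EG − F²) = 0. At (u, v) = (-3*pi/5, 4): K = 0.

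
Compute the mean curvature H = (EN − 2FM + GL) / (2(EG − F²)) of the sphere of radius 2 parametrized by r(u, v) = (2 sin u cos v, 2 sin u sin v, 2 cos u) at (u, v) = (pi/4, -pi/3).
H = -1/2

With E = 4, F = 0, G = 4*sin(u)^2, L = -2*sin(u)/Abs(sin(u)), M = 0, N = -2*sin(u)^3/Abs(sin(u)), assemble
  H = (EN − 2FM + GL) / (2(EG − F²)) = -sin(u)/(2*Abs(sin(u))).
At (u, v) = (pi/4, -pi/3): H = -1/2.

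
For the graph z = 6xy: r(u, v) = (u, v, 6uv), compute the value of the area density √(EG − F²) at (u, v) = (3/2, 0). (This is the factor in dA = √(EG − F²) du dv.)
√(EG − F²)|_{(3/2, 0)} = sqrt(82)

E = 36*v^2 + 1, F = 36*u*v, G = 36*u^2 + 1, so EG − F² = 36*u^2 + 36*v^2 + 1. Taking the positive square root: √(EG − F²) = sqrt(36*u^2 + 36*v^2 + 1). At (u, v) = (3/2, 0): sqrt(82).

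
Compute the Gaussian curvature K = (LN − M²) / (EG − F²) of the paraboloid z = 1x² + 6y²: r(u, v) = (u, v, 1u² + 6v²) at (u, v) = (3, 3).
K = 24/1776889

Coefficients of the first fundamental form: E = 4*u^2 + 1, F = 24*u*v, G = 144*v^2 + 1.
Coefficients of the second fundamental form: L = 2/sqrt(4*u^2 + 144*v^2 + 1), M = 0, N = 12/sqrt(4*u^2 + 144*v^2 + 1).
Assemble K = (LN − M²)/(EG − F²) = 24/(16*u^4 + 1152*u^2*v^2 + 8*u^2 + 20736*v^4 + 288*v^2 + 1). At (u, v) = (3, 3): K = 24/1776889.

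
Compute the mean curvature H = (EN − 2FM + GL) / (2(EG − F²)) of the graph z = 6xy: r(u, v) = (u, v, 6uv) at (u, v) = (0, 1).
H = 0

With E = 36*v^2 + 1, F = 36*u*v, G = 36*u^2 + 1, L = 0, M = 6/sqrt(36*u^2 + 36*v^2 + 1), N = 0, assemble
  H = (EN − 2FM + GL) / (2(EG − F²)) = -216*u*v/(36*u^2 + 36*v^2 + 1)^(3/2).
At (u, v) = (0, 1): H = 0.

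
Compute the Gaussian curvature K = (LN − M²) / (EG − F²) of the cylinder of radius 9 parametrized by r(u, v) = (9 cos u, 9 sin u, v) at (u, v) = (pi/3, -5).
K = 0

Coefficients of the first fundamental form: E = 81, F = 0, G = 1.
Coefficients of the second fundamental form: L = -9, M = 0, N = 0.
Assemble K = (LN − M²)/(EG − F²) = 0. At (u, v) = (pi/3, -5): K = 0.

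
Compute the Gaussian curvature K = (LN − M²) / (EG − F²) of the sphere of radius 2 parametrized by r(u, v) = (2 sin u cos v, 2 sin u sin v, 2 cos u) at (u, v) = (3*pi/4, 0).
K = 1/4

Coefficients of the first fundamental form: E = 4, F = 0, G = 4*sin(u)^2.
Coefficients of the second fundamental form: L = -2*sin(u)/Abs(sin(u)), M = 0, N = -2*sin(u)^3/Abs(sin(u)).
Assemble K = (LN − M²)/(EG − F²) = 1/4. At (u, v) = (3*pi/4, 0): K = 1/4.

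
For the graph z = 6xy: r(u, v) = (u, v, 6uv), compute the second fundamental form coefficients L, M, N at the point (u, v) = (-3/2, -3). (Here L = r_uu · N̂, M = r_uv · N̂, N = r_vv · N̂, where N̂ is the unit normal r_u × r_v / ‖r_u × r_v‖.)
L = 0;  M = 3*sqrt(406)/203;  N = 0

Compute the unit normal N̂(u, v) = (-6*v/sqrt(36*u^2 + 36*v^2 + 1), -6*u/sqrt(36*u^2 + 36*v^2 + 1), 1/sqrt(36*u^2 + 36*v^2 + 1)), and the second partials r_uu, r_uv, r_vv. Take dot products:
  L(u, v) = r_uu · N̂ = 0,
  M(u, v) = r_uv · N̂ = 6/sqrt(36*u^2 + 36*v^2 + 1),
  N(u, v) = r_vv · N̂ = 0.
Evaluating at (u, v) = (-3/2, -3):
  L = 0, M = 3*sqrt(406)/203, N = 0.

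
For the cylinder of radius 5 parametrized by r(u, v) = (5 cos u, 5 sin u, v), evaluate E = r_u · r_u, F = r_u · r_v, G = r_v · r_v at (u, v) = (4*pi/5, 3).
E = 25;  F = 0;  G = 1

Partials: r_u = (-5*sin(u), 5*cos(u), 0), r_v = (0, 0, 1). As functions of (u, v):
  E = r_u · r_u = 25,
  F = r_u · r_v = 0,
  G = r_v · r_v = 1.
Evaluating at (u, v) = (4*pi/5, 3): E = 25, F = 0, G = 1.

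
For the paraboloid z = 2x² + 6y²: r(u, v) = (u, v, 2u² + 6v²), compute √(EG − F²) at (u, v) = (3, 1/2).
√(EG − F²)|_{(3, 1/2)} = sqrt(181)

E = 16*u^2 + 1, F = 48*u*v, G = 144*v^2 + 1; EG − F² = 16*u^2 + 144*v^2 + 1; √(EG − F²) = sqrt(16*u^2 + 144*v^2 + 1). At the given point: sqrt(181).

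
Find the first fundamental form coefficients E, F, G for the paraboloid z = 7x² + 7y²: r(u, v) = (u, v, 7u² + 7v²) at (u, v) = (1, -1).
E = 197;  F = -196;  G = 197

Partials: r_u = (1, 0, 14*u), r_v = (0, 1, 14*v). As functions of (u, v):
  E = r_u · r_u = 196*u^2 + 1,
  F = r_u · r_v = 196*u*v,
  G = r_v · r_v = 196*v^2 + 1.
Evaluating at (u, v) = (1, -1): E = 197, F = -196, G = 197.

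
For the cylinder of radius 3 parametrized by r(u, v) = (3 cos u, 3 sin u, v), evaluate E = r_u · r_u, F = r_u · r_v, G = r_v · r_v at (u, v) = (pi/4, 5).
E = 9;  F = 0;  G = 1

Partials: r_u = (-3*sin(u), 3*cos(u), 0), r_v = (0, 0, 1). As functions of (u, v):
  E = r_u · r_u = 9,
  F = r_u · r_v = 0,
  G = r_v · r_v = 1.
Evaluating at (u, v) = (pi/4, 5): E = 9, F = 0, G = 1.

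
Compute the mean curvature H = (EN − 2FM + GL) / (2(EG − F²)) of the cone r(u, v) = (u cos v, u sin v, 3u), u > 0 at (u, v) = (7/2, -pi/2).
H = 3*sqrt(10)/70

With E = 10, F = 0, G = u^2, L = 0, M = 0, N = 3*sqrt(10)*u^2/(10*Abs(u)), assemble
  H = (EN − 2FM + GL) / (2(EG − F²)) = 3*sqrt(10)/(20*Abs(u)).
At (u, v) = (7/2, -pi/2): H = 3*sqrt(10)/70.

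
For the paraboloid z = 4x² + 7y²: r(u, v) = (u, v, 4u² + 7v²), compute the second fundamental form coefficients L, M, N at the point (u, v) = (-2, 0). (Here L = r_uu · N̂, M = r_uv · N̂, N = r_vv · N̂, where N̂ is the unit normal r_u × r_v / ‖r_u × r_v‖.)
L = 8*sqrt(257)/257;  M = 0;  N = 14*sqrt(257)/257

Compute the unit normal N̂(u, v) = (-8*u/sqrt(64*u^2 + 196*v^2 + 1), -14*v/sqrt(64*u^2 + 196*v^2 + 1), 1/sqrt(64*u^2 + 196*v^2 + 1)), and the second partials r_uu, r_uv, r_vv. Take dot products:
  L(u, v) = r_uu · N̂ = 8/sqrt(64*u^2 + 196*v^2 + 1),
  M(u, v) = r_uv · N̂ = 0,
  N(u, v) = r_vv · N̂ = 14/sqrt(64*u^2 + 196*v^2 + 1).
Evaluating at (u, v) = (-2, 0):
  L = 8*sqrt(257)/257, M = 0, N = 14*sqrt(257)/257.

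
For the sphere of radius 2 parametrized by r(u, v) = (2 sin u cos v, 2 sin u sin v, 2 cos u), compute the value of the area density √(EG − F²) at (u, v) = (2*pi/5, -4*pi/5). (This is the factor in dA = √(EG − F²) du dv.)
√(EG − F²)|_{(2*pi/5, -4*pi/5)} = sqrt(2*sqrt(5) + 10)

E = 4, F = 0, G = 4*sin(u)^2, so EG − F² = 16*sin(u)^2. Taking the positive square root: √(EG − F²) = 4*Abs(sin(u)). At (u, v) = (2*pi/5, -4*pi/5): sqrt(2*sqrt(5) + 10).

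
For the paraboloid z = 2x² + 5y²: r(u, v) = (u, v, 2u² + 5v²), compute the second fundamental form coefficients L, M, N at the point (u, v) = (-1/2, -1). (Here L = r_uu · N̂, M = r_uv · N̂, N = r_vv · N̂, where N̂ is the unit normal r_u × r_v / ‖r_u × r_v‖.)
L = 4*sqrt(105)/105;  M = 0;  N = 2*sqrt(105)/21

Compute the unit normal N̂(u, v) = (-4*u/sqrt(16*u^2 + 100*v^2 + 1), -10*v/sqrt(16*u^2 + 100*v^2 + 1), 1/sqrt(16*u^2 + 100*v^2 + 1)), and the second partials r_uu, r_uv, r_vv. Take dot products:
  L(u, v) = r_uu · N̂ = 4/sqrt(16*u^2 + 100*v^2 + 1),
  M(u, v) = r_uv · N̂ = 0,
  N(u, v) = r_vv · N̂ = 10/sqrt(16*u^2 + 100*v^2 + 1).
Evaluating at (u, v) = (-1/2, -1):
  L = 4*sqrt(105)/105, M = 0, N = 2*sqrt(105)/21.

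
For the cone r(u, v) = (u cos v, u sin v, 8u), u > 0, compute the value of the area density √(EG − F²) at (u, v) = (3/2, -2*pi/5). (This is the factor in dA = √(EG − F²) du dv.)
√(EG − F²)|_{(3/2, -2*pi/5)} = 3*sqrt(65)/2

E = 65, F = 0, G = u^2, so EG − F² = 65*u^2. Taking the positive square root: √(EG − F²) = sqrt(65)*Abs(u). At (u, v) = (3/2, -2*pi/5): 3*sqrt(65)/2.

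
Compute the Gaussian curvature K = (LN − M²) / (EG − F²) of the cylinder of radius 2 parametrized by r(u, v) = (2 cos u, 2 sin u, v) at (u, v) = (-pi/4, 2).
K = 0

Coefficients of the first fundamental form: E = 4, F = 0, G = 1.
Coefficients of the second fundamental form: L = -2, M = 0, N = 0.
Assemble K = (LN − M²)/(EG − F²) = 0. At (u, v) = (-pi/4, 2): K = 0.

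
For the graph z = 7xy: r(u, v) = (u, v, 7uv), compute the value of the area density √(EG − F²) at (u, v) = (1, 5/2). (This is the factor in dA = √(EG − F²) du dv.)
√(EG − F²)|_{(1, 5/2)} = 5*sqrt(57)/2

E = 49*v^2 + 1, F = 49*u*v, G = 49*u^2 + 1, so EG − F² = 49*u^2 + 49*v^2 + 1. Taking the positive square root: √(EG − F²) = sqrt(49*u^2 + 49*v^2 + 1). At (u, v) = (1, 5/2): 5*sqrt(57)/2.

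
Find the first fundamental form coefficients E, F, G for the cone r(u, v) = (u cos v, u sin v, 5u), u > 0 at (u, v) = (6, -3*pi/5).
E = 26;  F = 0;  G = 36

Partials: r_u = (cos(v), sin(v), 5), r_v = (-u*sin(v), u*cos(v), 0). As functions of (u, v):
  E = r_u · r_u = 26,
  F = r_u · r_v = 0,
  G = r_v · r_v = u^2.
Evaluating at (u, v) = (6, -3*pi/5): E = 26, F = 0, G = 36.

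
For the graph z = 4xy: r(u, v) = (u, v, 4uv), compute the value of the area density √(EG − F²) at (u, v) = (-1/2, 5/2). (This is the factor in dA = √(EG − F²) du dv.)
√(EG − F²)|_{(-1/2, 5/2)} = sqrt(105)

E = 16*v^2 + 1, F = 16*u*v, G = 16*u^2 + 1, so EG − F² = 16*u^2 + 16*v^2 + 1. Taking the positive square root: √(EG − F²) = sqrt(16*u^2 + 16*v^2 + 1). At (u, v) = (-1/2, 5/2): sqrt(105).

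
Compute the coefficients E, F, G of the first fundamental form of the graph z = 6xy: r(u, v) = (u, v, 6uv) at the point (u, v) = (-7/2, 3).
E = 325;  F = -378;  G = 442

Partials: r_u = (1, 0, 6*v), r_v = (0, 1, 6*u). As functions of (u, v):
  E = r_u · r_u = 36*v^2 + 1,
  F = r_u · r_v = 36*u*v,
  G = r_v · r_v = 36*u^2 + 1.
Evaluating at (u, v) = (-7/2, 3): E = 325, F = -378, G = 442.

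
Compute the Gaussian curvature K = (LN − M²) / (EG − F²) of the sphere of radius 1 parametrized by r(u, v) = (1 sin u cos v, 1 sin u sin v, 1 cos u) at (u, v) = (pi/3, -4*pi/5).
K = 1

Coefficients of the first fundamental form: E = 1, F = 0, G = sin(u)^2.
Coefficients of the second fundamental form: L = -sin(u)/Abs(sin(u)), M = 0, N = -sin(u)^3/Abs(sin(u)).
Assemble K = (LN − M²)/(EG − F²) = 1. At (u, v) = (pi/3, -4*pi/5): K = 1.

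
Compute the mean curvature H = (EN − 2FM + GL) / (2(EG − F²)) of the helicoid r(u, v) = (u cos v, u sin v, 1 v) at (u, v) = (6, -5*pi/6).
H = 0

With E = 1, F = 0, G = u^2 + 1, L = 0, M = -1/sqrt(u^2 + 1), N = 0, assemble
  H = (EN − 2FM + GL) / (2(EG − F²)) = 0.
At (u, v) = (6, -5*pi/6): H = 0.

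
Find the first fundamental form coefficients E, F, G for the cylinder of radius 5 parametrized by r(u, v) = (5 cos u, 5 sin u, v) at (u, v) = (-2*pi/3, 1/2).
E = 25;  F = 0;  G = 1

Partials: r_u = (-5*sin(u), 5*cos(u), 0), r_v = (0, 0, 1). As functions of (u, v):
  E = r_u · r_u = 25,
  F = r_u · r_v = 0,
  G = r_v · r_v = 1.
Evaluating at (u, v) = (-2*pi/3, 1/2): E = 25, F = 0, G = 1.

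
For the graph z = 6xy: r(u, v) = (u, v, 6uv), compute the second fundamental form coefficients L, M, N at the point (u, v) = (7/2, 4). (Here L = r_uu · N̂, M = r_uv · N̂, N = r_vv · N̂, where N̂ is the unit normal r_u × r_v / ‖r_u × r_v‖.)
L = 0;  M = 3*sqrt(1018)/509;  N = 0

Compute the unit normal N̂(u, v) = (-6*v/sqrt(36*u^2 + 36*v^2 + 1), -6*u/sqrt(36*u^2 + 36*v^2 + 1), 1/sqrt(36*u^2 + 36*v^2 + 1)), and the second partials r_uu, r_uv, r_vv. Take dot products:
  L(u, v) = r_uu · N̂ = 0,
  M(u, v) = r_uv · N̂ = 6/sqrt(36*u^2 + 36*v^2 + 1),
  N(u, v) = r_vv · N̂ = 0.
Evaluating at (u, v) = (7/2, 4):
  L = 0, M = 3*sqrt(1018)/509, N = 0.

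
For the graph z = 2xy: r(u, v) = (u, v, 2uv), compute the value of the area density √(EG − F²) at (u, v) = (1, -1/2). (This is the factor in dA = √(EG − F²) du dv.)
√(EG − F²)|_{(1, -1/2)} = sqrt(6)

E = 4*v^2 + 1, F = 4*u*v, G = 4*u^2 + 1, so EG − F² = 4*u^2 + 4*v^2 + 1. Taking the positive square root: √(EG − F²) = sqrt(4*u^2 + 4*v^2 + 1). At (u, v) = (1, -1/2): sqrt(6).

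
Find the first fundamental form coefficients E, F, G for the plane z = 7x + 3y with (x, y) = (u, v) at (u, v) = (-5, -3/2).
E = 50;  F = 21;  G = 10

Partials: r_u = (1, 0, 7), r_v = (0, 1, 3). As functions of (u, v):
  E = r_u · r_u = 50,
  F = r_u · r_v = 21,
  G = r_v · r_v = 10.
Evaluating at (u, v) = (-5, -3/2): E = 50, F = 21, G = 10.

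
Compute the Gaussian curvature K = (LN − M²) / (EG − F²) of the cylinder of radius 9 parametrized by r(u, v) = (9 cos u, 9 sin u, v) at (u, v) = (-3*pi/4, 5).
K = 0

Coefficients of the first fundamental form: E = 81, F = 0, G = 1.
Coefficients of the second fundamental form: L = -9, M = 0, N = 0.
Assemble K = (LN − M²)/(EG − F²) = 0. At (u, v) = (-3*pi/4, 5): K = 0.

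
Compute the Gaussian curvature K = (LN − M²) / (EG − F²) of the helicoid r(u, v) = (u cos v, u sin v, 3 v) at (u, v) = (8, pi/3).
K = -9/5329

Coefficients of the first fundamental form: E = 1, F = 0, G = u^2 + 9.
Coefficients of the second fundamental form: L = 0, M = -3/sqrt(u^2 + 9), N = 0.
Assemble K = (LN − M²)/(EG − F²) = -9/(u^2 + 9)^2. At (u, v) = (8, pi/3): K = -9/5329.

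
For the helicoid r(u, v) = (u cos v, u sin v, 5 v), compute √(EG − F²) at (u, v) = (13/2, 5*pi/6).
√(EG − F²)|_{(13/2, 5*pi/6)} = sqrt(269)/2

E = 1, F = 0, G = u^2 + 25; EG − F² = u^2 + 25; √(EG − F²) = sqrt(u^2 + 25). At the given point: sqrt(269)/2.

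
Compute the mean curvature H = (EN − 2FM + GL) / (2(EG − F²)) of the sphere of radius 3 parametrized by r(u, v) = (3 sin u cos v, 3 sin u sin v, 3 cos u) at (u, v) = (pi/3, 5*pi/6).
H = -1/3

With E = 9, F = 0, G = 9*sin(u)^2, L = -3*sin(u)/Abs(sin(u)), M = 0, N = -3*sin(u)^3/Abs(sin(u)), assemble
  H = (EN − 2FM + GL) / (2(EG − F²)) = -sin(u)/(3*Abs(sin(u))).
At (u, v) = (pi/3, 5*pi/6): H = -1/3.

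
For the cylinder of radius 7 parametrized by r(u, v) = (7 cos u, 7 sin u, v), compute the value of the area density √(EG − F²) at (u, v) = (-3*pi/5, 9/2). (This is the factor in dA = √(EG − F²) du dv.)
√(EG − F²)|_{(-3*pi/5, 9/2)} = 7

E = 49, F = 0, G = 1, so EG − F² = 49. Taking the positive square root: √(EG − F²) = 7. At (u, v) = (-3*pi/5, 9/2): 7.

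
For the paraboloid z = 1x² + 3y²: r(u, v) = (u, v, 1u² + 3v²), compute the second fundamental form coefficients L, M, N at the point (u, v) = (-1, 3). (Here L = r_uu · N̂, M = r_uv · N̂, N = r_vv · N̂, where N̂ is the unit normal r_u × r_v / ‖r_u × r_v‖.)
L = 2*sqrt(329)/329;  M = 0;  N = 6*sqrt(329)/329

Compute the unit normal N̂(u, v) = (-2*u/sqrt(4*u^2 + 36*v^2 + 1), -6*v/sqrt(4*u^2 + 36*v^2 + 1), 1/sqrt(4*u^2 + 36*v^2 + 1)), and the second partials r_uu, r_uv, r_vv. Take dot products:
  L(u, v) = r_uu · N̂ = 2/sqrt(4*u^2 + 36*v^2 + 1),
  M(u, v) = r_uv · N̂ = 0,
  N(u, v) = r_vv · N̂ = 6/sqrt(4*u^2 + 36*v^2 + 1).
Evaluating at (u, v) = (-1, 3):
  L = 2*sqrt(329)/329, M = 0, N = 6*sqrt(329)/329.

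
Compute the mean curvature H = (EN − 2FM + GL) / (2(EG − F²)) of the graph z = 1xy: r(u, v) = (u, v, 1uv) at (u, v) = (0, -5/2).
H = 0

With E = v^2 + 1, F = u*v, G = u^2 + 1, L = 0, M = 1/sqrt(u^2 + v^2 + 1), N = 0, assemble
  H = (EN − 2FM + GL) / (2(EG − F²)) = -u*v/(u^2 + v^2 + 1)^(3/2).
At (u, v) = (0, -5/2): H = 0.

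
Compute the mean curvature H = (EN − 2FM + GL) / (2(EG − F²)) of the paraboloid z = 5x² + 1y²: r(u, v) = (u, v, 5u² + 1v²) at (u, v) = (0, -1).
H = 26*sqrt(5)/25

With E = 100*u^2 + 1, F = 20*u*v, G = 4*v^2 + 1, L = 10/sqrt(100*u^2 + 4*v^2 + 1), M = 0, N = 2/sqrt(100*u^2 + 4*v^2 + 1), assemble
  H = (EN − 2FM + GL) / (2(EG − F²)) = 2*(50*u^2 + 10*v^2 + 3)/(100*u^2 + 4*v^2 + 1)^(3/2).
At (u, v) = (0, -1): H = 26*sqrt(5)/25.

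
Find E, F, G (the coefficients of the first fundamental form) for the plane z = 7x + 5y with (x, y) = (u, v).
E = 50;  F = 35;  G = 26

Compute partials: r_u = (1, 0, 7), r_v = (0, 1, 5). Then
  E = r_u · r_u = 50,
  F = r_u · r_v = 35,
  G = r_v · r_v = 26.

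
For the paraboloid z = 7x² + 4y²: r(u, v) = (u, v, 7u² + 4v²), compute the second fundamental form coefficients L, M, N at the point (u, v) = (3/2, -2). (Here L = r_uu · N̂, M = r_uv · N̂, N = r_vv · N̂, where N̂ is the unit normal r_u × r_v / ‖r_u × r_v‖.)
L = 7*sqrt(698)/349;  M = 0;  N = 4*sqrt(698)/349

Compute the unit normal N̂(u, v) = (-14*u/sqrt(196*u^2 + 64*v^2 + 1), -8*v/sqrt(196*u^2 + 64*v^2 + 1), 1/sqrt(196*u^2 + 64*v^2 + 1)), and the second partials r_uu, r_uv, r_vv. Take dot products:
  L(u, v) = r_uu · N̂ = 14/sqrt(196*u^2 + 64*v^2 + 1),
  M(u, v) = r_uv · N̂ = 0,
  N(u, v) = r_vv · N̂ = 8/sqrt(196*u^2 + 64*v^2 + 1).
Evaluating at (u, v) = (3/2, -2):
  L = 7*sqrt(698)/349, M = 0, N = 4*sqrt(698)/349.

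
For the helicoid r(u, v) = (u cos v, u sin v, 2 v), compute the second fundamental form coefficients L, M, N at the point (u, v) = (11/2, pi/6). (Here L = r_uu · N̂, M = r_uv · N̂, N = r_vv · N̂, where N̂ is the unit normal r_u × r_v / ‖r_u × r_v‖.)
L = 0;  M = -4*sqrt(137)/137;  N = 0

Compute the unit normal N̂(u, v) = (2*sin(v)/sqrt(u^2 + 4), -2*cos(v)/sqrt(u^2 + 4), u/sqrt(u^2 + 4)), and the second partials r_uu, r_uv, r_vv. Take dot products:
  L(u, v) = r_uu · N̂ = 0,
  M(u, v) = r_uv · N̂ = -2/sqrt(u^2 + 4),
  N(u, v) = r_vv · N̂ = 0.
Evaluating at (u, v) = (11/2, pi/6):
  L = 0, M = -4*sqrt(137)/137, N = 0.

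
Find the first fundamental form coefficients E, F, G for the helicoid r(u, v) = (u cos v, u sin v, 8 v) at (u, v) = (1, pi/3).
E = 1;  F = 0;  G = 65

Partials: r_u = (cos(v), sin(v), 0), r_v = (-u*sin(v), u*cos(v), 8). As functions of (u, v):
  E = r_u · r_u = 1,
  F = r_u · r_v = 0,
  G = r_v · r_v = u^2 + 64.
Evaluating at (u, v) = (1, pi/3): E = 1, F = 0, G = 65.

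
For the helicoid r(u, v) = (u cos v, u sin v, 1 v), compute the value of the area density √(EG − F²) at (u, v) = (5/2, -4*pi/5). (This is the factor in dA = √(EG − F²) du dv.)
√(EG − F²)|_{(5/2, -4*pi/5)} = sqrt(29)/2

E = 1, F = 0, G = u^2 + 1, so EG − F² = u^2 + 1. Taking the positive square root: √(EG − F²) = sqrt(u^2 + 1). At (u, v) = (5/2, -4*pi/5): sqrt(29)/2.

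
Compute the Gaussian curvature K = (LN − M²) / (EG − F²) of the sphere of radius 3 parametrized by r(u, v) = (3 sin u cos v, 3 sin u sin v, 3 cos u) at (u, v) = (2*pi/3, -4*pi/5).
K = 1/9

Coefficients of the first fundamental form: E = 9, F = 0, G = 9*sin(u)^2.
Coefficients of the second fundamental form: L = -3*sin(u)/Abs(sin(u)), M = 0, N = -3*sin(u)^3/Abs(sin(u)).
Assemble K = (LN − M²)/(EG − F²) = 1/9. At (u, v) = (2*pi/3, -4*pi/5): K = 1/9.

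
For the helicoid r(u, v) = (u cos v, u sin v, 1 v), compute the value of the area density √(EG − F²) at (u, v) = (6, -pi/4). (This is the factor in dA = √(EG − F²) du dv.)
√(EG − F²)|_{(6, -pi/4)} = sqrt(37)

E = 1, F = 0, G = u^2 + 1, so EG − F² = u^2 + 1. Taking the positive square root: √(EG − F²) = sqrt(u^2 + 1). At (u, v) = (6, -pi/4): sqrt(37).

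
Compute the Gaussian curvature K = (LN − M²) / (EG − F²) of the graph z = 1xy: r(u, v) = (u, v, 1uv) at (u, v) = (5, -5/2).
K = -16/16641

Coefficients of the first fundamental form: E = v^2 + 1, F = u*v, G = u^2 + 1.
Coefficients of the second fundamental form: L = 0, M = 1/sqrt(u^2 + v^2 + 1), N = 0.
Assemble K = (LN − M²)/(EG − F²) = 1/((u^2*v^2 - (u^2 + 1)*(v^2 + 1))*(u^2 + v^2 + 1)). At (u, v) = (5, -5/2): K = -16/16641.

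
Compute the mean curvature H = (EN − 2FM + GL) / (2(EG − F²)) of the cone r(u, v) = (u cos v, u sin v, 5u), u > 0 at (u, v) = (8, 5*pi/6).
H = 5*sqrt(26)/416

With E = 26, F = 0, G = u^2, L = 0, M = 0, N = 5*sqrt(26)*u^2/(26*Abs(u)), assemble
  H = (EN − 2FM + GL) / (2(EG − F²)) = 5*sqrt(26)/(52*Abs(u)).
At (u, v) = (8, 5*pi/6): H = 5*sqrt(26)/416.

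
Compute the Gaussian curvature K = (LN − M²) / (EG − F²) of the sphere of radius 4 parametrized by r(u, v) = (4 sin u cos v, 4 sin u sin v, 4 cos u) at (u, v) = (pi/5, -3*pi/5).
K = 1/16

Coefficients of the first fundamental form: E = 16, F = 0, G = 16*sin(u)^2.
Coefficients of the second fundamental form: L = -4*sin(u)/Abs(sin(u)), M = 0, N = -4*sin(u)^3/Abs(sin(u)).
Assemble K = (LN − M²)/(EG − F²) = 1/16. At (u, v) = (pi/5, -3*pi/5): K = 1/16.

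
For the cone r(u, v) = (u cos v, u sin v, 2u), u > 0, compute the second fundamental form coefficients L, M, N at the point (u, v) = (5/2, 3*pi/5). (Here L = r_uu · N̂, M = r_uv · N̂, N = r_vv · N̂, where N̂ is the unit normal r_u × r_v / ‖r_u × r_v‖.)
L = 0;  M = 0;  N = sqrt(5)

Compute the unit normal N̂(u, v) = (-2*sqrt(5)*u*cos(v)/(5*Abs(u)), -2*sqrt(5)*u*sin(v)/(5*Abs(u)), sqrt(5)*u/(5*Abs(u))), and the second partials r_uu, r_uv, r_vv. Take dot products:
  L(u, v) = r_uu · N̂ = 0,
  M(u, v) = r_uv · N̂ = 0,
  N(u, v) = r_vv · N̂ = 2*sqrt(5)*u^2/(5*Abs(u)).
Evaluating at (u, v) = (5/2, 3*pi/5):
  L = 0, M = 0, N = sqrt(5).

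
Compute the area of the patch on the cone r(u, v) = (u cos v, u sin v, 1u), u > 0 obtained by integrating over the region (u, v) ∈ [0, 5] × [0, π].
Area = 25*sqrt(2)*pi/2

Area = ∫∫ √(EG − F²) du dv with √(EG − F²) = sqrt(2)*Abs(u). Integrating over [0, 5] × [0, π] gives 25*sqrt(2)*pi/2.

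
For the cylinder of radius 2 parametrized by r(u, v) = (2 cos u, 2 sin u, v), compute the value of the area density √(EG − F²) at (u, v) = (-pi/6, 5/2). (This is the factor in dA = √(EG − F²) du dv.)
√(EG − F²)|_{(-pi/6, 5/2)} = 2

E = 4, F = 0, G = 1, so EG − F² = 4. Taking the positive square root: √(EG − F²) = 2. At (u, v) = (-pi/6, 5/2): 2.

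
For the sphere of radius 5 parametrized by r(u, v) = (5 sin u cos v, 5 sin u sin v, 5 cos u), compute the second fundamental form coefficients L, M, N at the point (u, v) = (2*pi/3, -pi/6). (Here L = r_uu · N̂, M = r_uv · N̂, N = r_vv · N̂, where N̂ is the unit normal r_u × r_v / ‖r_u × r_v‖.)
L = -5;  M = 0;  N = -15/4

Compute the unit normal N̂(u, v) = (sin(u)^2*cos(v)/Abs(sin(u)), sin(u)^2*sin(v)/Abs(sin(u)), sin(2*u)/(2*Abs(sin(u)))), and the second partials r_uu, r_uv, r_vv. Take dot products:
  L(u, v) = r_uu · N̂ = -5*sin(u)/Abs(sin(u)),
  M(u, v) = r_uv · N̂ = 0,
  N(u, v) = r_vv · N̂ = -5*sin(u)^3/Abs(sin(u)).
Evaluating at (u, v) = (2*pi/3, -pi/6):
  L = -5, M = 0, N = -15/4.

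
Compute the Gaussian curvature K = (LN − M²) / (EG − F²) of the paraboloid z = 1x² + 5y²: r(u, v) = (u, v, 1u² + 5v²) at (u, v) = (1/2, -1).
K = 5/2601

Coefficients of the first fundamental form: E = 4*u^2 + 1, F = 20*u*v, G = 100*v^2 + 1.
Coefficients of the second fundamental form: L = 2/sqrt(4*u^2 + 100*v^2 + 1), M = 0, N = 10/sqrt(4*u^2 + 100*v^2 + 1).
Assemble K = (LN − M²)/(EG − F²) = 20/(16*u^4 + 800*u^2*v^2 + 8*u^2 + 10000*v^4 + 200*v^2 + 1). At (u, v) = (1/2, -1): K = 5/2601.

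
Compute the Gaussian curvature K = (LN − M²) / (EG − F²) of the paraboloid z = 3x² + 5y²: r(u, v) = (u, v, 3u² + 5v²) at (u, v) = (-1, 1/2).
K = 15/961

Coefficients of the first fundamental form: E = 36*u^2 + 1, F = 60*u*v, G = 100*v^2 + 1.
Coefficients of the second fundamental form: L = 6/sqrt(36*u^2 + 100*v^2 + 1), M = 0, N = 10/sqrt(36*u^2 + 100*v^2 + 1).
Assemble K = (LN − M²)/(EG − F²) = 60/(1296*u^4 + 7200*u^2*v^2 + 72*u^2 + 10000*v^4 + 200*v^2 + 1). At (u, v) = (-1, 1/2): K = 15/961.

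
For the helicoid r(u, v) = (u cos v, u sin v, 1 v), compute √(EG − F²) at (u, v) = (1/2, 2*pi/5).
√(EG − F²)|_{(1/2, 2*pi/5)} = sqrt(5)/2

E = 1, F = 0, G = u^2 + 1; EG − F² = u^2 + 1; √(EG − F²) = sqrt(u^2 + 1). At the given point: sqrt(5)/2.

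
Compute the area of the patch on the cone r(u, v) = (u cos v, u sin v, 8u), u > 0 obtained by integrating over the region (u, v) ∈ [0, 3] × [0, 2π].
Area = 9*sqrt(65)*pi

Area = ∫∫ √(EG − F²) du dv with √(EG − F²) = sqrt(65)*Abs(u). Integrating over [0, 3] × [0, 2π] gives 9*sqrt(65)*pi.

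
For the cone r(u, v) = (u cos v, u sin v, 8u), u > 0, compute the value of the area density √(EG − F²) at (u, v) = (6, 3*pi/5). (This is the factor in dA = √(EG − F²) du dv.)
√(EG − F²)|_{(6, 3*pi/5)} = 6*sqrt(65)

E = 65, F = 0, G = u^2, so EG − F² = 65*u^2. Taking the positive square root: √(EG − F²) = sqrt(65)*Abs(u). At (u, v) = (6, 3*pi/5): 6*sqrt(65).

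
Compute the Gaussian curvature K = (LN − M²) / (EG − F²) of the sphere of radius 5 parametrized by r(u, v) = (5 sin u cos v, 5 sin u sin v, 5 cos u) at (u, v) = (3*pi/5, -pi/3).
K = 1/25

Coefficients of the first fundamental form: E = 25, F = 0, G = 25*sin(u)^2.
Coefficients of the second fundamental form: L = -5*sin(u)/Abs(sin(u)), M = 0, N = -5*sin(u)^3/Abs(sin(u)).
Assemble K = (LN − M²)/(EG − F²) = 1/25. At (u, v) = (3*pi/5, -pi/3): K = 1/25.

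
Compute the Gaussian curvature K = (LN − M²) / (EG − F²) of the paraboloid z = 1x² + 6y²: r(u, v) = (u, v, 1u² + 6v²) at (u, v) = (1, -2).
K = 24/337561

Coefficients of the first fundamental form: E = 4*u^2 + 1, F = 24*u*v, G = 144*v^2 + 1.
Coefficients of the second fundamental form: L = 2/sqrt(4*u^2 + 144*v^2 + 1), M = 0, N = 12/sqrt(4*u^2 + 144*v^2 + 1).
Assemble K = (LN − M²)/(EG − F²) = 24/(16*u^4 + 1152*u^2*v^2 + 8*u^2 + 20736*v^4 + 288*v^2 + 1). At (u, v) = (1, -2): K = 24/337561.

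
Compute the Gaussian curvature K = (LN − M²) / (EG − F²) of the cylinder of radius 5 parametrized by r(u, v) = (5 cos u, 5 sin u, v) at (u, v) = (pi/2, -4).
K = 0

Coefficients of the first fundamental form: E = 25, F = 0, G = 1.
Coefficients of the second fundamental form: L = -5, M = 0, N = 0.
Assemble K = (LN − M²)/(EG − F²) = 0. At (u, v) = (pi/2, -4): K = 0.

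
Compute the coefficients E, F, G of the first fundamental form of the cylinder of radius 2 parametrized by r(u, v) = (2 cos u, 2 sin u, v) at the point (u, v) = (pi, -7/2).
E = 4;  F = 0;  G = 1

Partials: r_u = (-2*sin(u), 2*cos(u), 0), r_v = (0, 0, 1). As functions of (u, v):
  E = r_u · r_u = 4,
  F = r_u · r_v = 0,
  G = r_v · r_v = 1.
Evaluating at (u, v) = (pi, -7/2): E = 4, F = 0, G = 1.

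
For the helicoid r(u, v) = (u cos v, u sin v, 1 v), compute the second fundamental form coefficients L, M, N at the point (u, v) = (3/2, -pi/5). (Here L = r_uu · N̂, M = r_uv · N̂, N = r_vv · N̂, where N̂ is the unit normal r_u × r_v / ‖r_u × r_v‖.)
L = 0;  M = -2*sqrt(13)/13;  N = 0

Compute the unit normal N̂(u, v) = (sin(v)/sqrt(u^2 + 1), -cos(v)/sqrt(u^2 + 1), u/sqrt(u^2 + 1)), and the second partials r_uu, r_uv, r_vv. Take dot products:
  L(u, v) = r_uu · N̂ = 0,
  M(u, v) = r_uv · N̂ = -1/sqrt(u^2 + 1),
  N(u, v) = r_vv · N̂ = 0.
Evaluating at (u, v) = (3/2, -pi/5):
  L = 0, M = -2*sqrt(13)/13, N = 0.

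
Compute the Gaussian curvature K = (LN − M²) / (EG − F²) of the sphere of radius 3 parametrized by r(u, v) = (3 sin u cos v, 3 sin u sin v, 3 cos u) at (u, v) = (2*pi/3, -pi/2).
K = 1/9

Coefficients of the first fundamental form: E = 9, F = 0, G = 9*sin(u)^2.
Coefficients of the second fundamental form: L = -3*sin(u)/Abs(sin(u)), M = 0, N = -3*sin(u)^3/Abs(sin(u)).
Assemble K = (LN − M²)/(EG − F²) = 1/9. At (u, v) = (2*pi/3, -pi/2): K = 1/9.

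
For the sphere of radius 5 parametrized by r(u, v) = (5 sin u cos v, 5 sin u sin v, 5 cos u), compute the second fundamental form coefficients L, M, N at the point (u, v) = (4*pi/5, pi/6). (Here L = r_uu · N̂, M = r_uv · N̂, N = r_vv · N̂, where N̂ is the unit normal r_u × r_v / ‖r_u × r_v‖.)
L = -5;  M = 0;  N = -25/8 + 5*sqrt(5)/8

Compute the unit normal N̂(u, v) = (sin(u)^2*cos(v)/Abs(sin(u)), sin(u)^2*sin(v)/Abs(sin(u)), sin(2*u)/(2*Abs(sin(u)))), and the second partials r_uu, r_uv, r_vv. Take dot products:
  L(u, v) = r_uu · N̂ = -5*sin(u)/Abs(sin(u)),
  M(u, v) = r_uv · N̂ = 0,
  N(u, v) = r_vv · N̂ = -5*sin(u)^3/Abs(sin(u)).
Evaluating at (u, v) = (4*pi/5, pi/6):
  L = -5, M = 0, N = -25/8 + 5*sqrt(5)/8.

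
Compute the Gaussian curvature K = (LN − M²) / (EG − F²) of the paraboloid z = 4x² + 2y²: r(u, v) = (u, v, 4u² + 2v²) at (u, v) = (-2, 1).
K = 32/74529

Coefficients of the first fundamental form: E = 64*u^2 + 1, F = 32*u*v, G = 16*v^2 + 1.
Coefficients of the second fundamental form: L = 8/sqrt(64*u^2 + 16*v^2 + 1), M = 0, N = 4/sqrt(64*u^2 + 16*v^2 + 1).
Assemble K = (LN − M²)/(EG − F²) = 32/(4096*u^4 + 2048*u^2*v^2 + 128*u^2 + 256*v^4 + 32*v^2 + 1). At (u, v) = (-2, 1): K = 32/74529.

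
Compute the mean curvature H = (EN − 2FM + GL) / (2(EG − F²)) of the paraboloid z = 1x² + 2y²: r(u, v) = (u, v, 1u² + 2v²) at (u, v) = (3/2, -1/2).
H = 25*sqrt(14)/196

With E = 4*u^2 + 1, F = 8*u*v, G = 16*v^2 + 1, L = 2/sqrt(4*u^2 + 16*v^2 + 1), M = 0, N = 4/sqrt(4*u^2 + 16*v^2 + 1), assemble
  H = (EN − 2FM + GL) / (2(EG − F²)) = (8*u^2 + 16*v^2 + 3)/(4*u^2 + 16*v^2 + 1)^(3/2).
At (u, v) = (3/2, -1/2): H = 25*sqrt(14)/196.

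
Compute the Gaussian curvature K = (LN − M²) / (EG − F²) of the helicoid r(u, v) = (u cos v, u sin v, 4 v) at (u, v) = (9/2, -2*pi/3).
K = -256/21025

Coefficients of the first fundamental form: E = 1, F = 0, G = u^2 + 16.
Coefficients of the second fundamental form: L = 0, M = -4/sqrt(u^2 + 16), N = 0.
Assemble K = (LN − M²)/(EG − F²) = -16/(u^2 + 16)^2. At (u, v) = (9/2, -2*pi/3): K = -256/21025.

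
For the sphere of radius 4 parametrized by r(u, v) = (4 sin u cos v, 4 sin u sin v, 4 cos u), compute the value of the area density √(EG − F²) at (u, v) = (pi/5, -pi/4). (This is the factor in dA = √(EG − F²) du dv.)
√(EG − F²)|_{(pi/5, -pi/4)} = 4*sqrt(10 - 2*sqrt(5))

E = 16, F = 0, G = 16*sin(u)^2, so EG − F² = 256*sin(u)^2. Taking the positive square root: √(EG − F²) = 16*Abs(sin(u)). At (u, v) = (pi/5, -pi/4): 4*sqrt(10 - 2*sqrt(5)).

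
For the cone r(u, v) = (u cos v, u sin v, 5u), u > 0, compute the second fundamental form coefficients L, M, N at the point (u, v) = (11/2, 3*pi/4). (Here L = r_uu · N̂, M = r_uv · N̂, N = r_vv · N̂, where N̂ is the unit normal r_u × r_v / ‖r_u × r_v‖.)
L = 0;  M = 0;  N = 55*sqrt(26)/52

Compute the unit normal N̂(u, v) = (-5*sqrt(26)*u*cos(v)/(26*Abs(u)), -5*sqrt(26)*u*sin(v)/(26*Abs(u)), sqrt(26)*u/(26*Abs(u))), and the second partials r_uu, r_uv, r_vv. Take dot products:
  L(u, v) = r_uu · N̂ = 0,
  M(u, v) = r_uv · N̂ = 0,
  N(u, v) = r_vv · N̂ = 5*sqrt(26)*u^2/(26*Abs(u)).
Evaluating at (u, v) = (11/2, 3*pi/4):
  L = 0, M = 0, N = 55*sqrt(26)/52.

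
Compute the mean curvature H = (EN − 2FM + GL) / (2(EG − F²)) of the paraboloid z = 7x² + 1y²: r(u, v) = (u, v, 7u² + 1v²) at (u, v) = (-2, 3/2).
H = 855*sqrt(794)/630436

With E = 196*u^2 + 1, F = 28*u*v, G = 4*v^2 + 1, L = 14/sqrt(196*u^2 + 4*v^2 + 1), M = 0, N = 2/sqrt(196*u^2 + 4*v^2 + 1), assemble
  H = (EN − 2FM + GL) / (2(EG − F²)) = 4*(49*u^2 + 7*v^2 + 2)/(196*u^2 + 4*v^2 + 1)^(3/2).
At (u, v) = (-2, 3/2): H = 855*sqrt(794)/630436.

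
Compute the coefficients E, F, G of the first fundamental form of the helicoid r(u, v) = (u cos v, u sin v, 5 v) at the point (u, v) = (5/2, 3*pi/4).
E = 1;  F = 0;  G = 125/4

Partials: r_u = (cos(v), sin(v), 0), r_v = (-u*sin(v), u*cos(v), 5). As functions of (u, v):
  E = r_u · r_u = 1,
  F = r_u · r_v = 0,
  G = r_v · r_v = u^2 + 25.
Evaluating at (u, v) = (5/2, 3*pi/4): E = 1, F = 0, G = 125/4.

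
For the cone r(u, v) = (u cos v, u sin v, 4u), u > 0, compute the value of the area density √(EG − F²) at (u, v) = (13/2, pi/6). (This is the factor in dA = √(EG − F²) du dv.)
√(EG − F²)|_{(13/2, pi/6)} = 13*sqrt(17)/2

E = 17, F = 0, G = u^2, so EG − F² = 17*u^2. Taking the positive square root: √(EG − F²) = sqrt(17)*Abs(u). At (u, v) = (13/2, pi/6): 13*sqrt(17)/2.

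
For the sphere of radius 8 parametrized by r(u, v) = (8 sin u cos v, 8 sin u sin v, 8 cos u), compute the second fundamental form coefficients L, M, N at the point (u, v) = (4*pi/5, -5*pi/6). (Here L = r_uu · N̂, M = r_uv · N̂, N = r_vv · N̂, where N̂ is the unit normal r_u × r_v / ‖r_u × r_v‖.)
L = -8;  M = 0;  N = -5 + sqrt(5)

Compute the unit normal N̂(u, v) = (sin(u)^2*cos(v)/Abs(sin(u)), sin(u)^2*sin(v)/Abs(sin(u)), sin(2*u)/(2*Abs(sin(u)))), and the second partials r_uu, r_uv, r_vv. Take dot products:
  L(u, v) = r_uu · N̂ = -8*sin(u)/Abs(sin(u)),
  M(u, v) = r_uv · N̂ = 0,
  N(u, v) = r_vv · N̂ = -8*sin(u)^3/Abs(sin(u)).
Evaluating at (u, v) = (4*pi/5, -5*pi/6):
  L = -8, M = 0, N = -5 + sqrt(5).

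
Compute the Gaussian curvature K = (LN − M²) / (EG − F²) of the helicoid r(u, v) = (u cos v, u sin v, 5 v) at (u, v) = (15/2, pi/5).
K = -16/4225

Coefficients of the first fundamental form: E = 1, F = 0, G = u^2 + 25.
Coefficients of the second fundamental form: L = 0, M = -5/sqrt(u^2 + 25), N = 0.
Assemble K = (LN − M²)/(EG − F²) = -25/(u^2 + 25)^2. At (u, v) = (15/2, pi/5): K = -16/4225.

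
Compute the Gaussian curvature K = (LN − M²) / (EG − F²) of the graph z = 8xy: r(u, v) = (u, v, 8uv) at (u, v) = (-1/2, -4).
K = -64/1083681

Coefficients of the first fundamental form: E = 64*v^2 + 1, F = 64*u*v, G = 64*u^2 + 1.
Coefficients of the second fundamental form: L = 0, M = 8/sqrt(64*u^2 + 64*v^2 + 1), N = 0.
Assemble K = (LN − M²)/(EG − F²) = -64/(4096*u^4 + 8192*u^2*v^2 + 128*u^2 + 4096*v^4 + 128*v^2 + 1). At (u, v) = (-1/2, -4): K = -64/1083681.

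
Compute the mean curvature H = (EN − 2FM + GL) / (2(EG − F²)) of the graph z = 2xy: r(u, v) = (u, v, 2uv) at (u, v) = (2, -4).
H = 64/729

With E = 4*v^2 + 1, F = 4*u*v, G = 4*u^2 + 1, L = 0, M = 2/sqrt(4*u^2 + 4*v^2 + 1), N = 0, assemble
  H = (EN − 2FM + GL) / (2(EG − F²)) = -8*u*v/(4*u^2 + 4*v^2 + 1)^(3/2).
At (u, v) = (2, -4): H = 64/729.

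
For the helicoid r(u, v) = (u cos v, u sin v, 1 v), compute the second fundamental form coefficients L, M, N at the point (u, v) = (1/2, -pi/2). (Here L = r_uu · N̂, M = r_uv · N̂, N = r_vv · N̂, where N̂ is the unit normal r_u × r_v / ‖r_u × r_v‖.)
L = 0;  M = -2*sqrt(5)/5;  N = 0

Compute the unit normal N̂(u, v) = (sin(v)/sqrt(u^2 + 1), -cos(v)/sqrt(u^2 + 1), u/sqrt(u^2 + 1)), and the second partials r_uu, r_uv, r_vv. Take dot products:
  L(u, v) = r_uu · N̂ = 0,
  M(u, v) = r_uv · N̂ = -1/sqrt(u^2 + 1),
  N(u, v) = r_vv · N̂ = 0.
Evaluating at (u, v) = (1/2, -pi/2):
  L = 0, M = -2*sqrt(5)/5, N = 0.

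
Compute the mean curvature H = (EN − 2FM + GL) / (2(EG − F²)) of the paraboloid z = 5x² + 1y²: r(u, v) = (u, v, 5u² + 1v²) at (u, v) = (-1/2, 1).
H = 17*sqrt(30)/300

With E = 100*u^2 + 1, F = 20*u*v, G = 4*v^2 + 1, L = 10/sqrt(100*u^2 + 4*v^2 + 1), M = 0, N = 2/sqrt(100*u^2 + 4*v^2 + 1), assemble
  H = (EN − 2FM + GL) / (2(EG − F²)) = 2*(50*u^2 + 10*v^2 + 3)/(100*u^2 + 4*v^2 + 1)^(3/2).
At (u, v) = (-1/2, 1): H = 17*sqrt(30)/300.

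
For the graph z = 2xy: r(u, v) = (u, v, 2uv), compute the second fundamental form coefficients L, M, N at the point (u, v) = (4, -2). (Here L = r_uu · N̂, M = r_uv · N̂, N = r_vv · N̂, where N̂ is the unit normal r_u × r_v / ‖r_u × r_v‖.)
L = 0;  M = 2/9;  N = 0

Compute the unit normal N̂(u, v) = (-2*v/sqrt(4*u^2 + 4*v^2 + 1), -2*u/sqrt(4*u^2 + 4*v^2 + 1), 1/sqrt(4*u^2 + 4*v^2 + 1)), and the second partials r_uu, r_uv, r_vv. Take dot products:
  L(u, v) = r_uu · N̂ = 0,
  M(u, v) = r_uv · N̂ = 2/sqrt(4*u^2 + 4*v^2 + 1),
  N(u, v) = r_vv · N̂ = 0.
Evaluating at (u, v) = (4, -2):
  L = 0, M = 2/9, N = 0.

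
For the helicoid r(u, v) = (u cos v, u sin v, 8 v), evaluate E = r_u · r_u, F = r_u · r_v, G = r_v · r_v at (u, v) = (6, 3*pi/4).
E = 1;  F = 0;  G = 100

Partials: r_u = (cos(v), sin(v), 0), r_v = (-u*sin(v), u*cos(v), 8). As functions of (u, v):
  E = r_u · r_u = 1,
  F = r_u · r_v = 0,
  G = r_v · r_v = u^2 + 64.
Evaluating at (u, v) = (6, 3*pi/4): E = 1, F = 0, G = 100.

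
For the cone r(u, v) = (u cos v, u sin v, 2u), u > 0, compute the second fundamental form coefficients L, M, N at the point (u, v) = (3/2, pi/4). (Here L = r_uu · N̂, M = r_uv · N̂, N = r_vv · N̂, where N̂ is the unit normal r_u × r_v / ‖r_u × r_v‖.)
L = 0;  M = 0;  N = 3*sqrt(5)/5

Compute the unit normal N̂(u, v) = (-2*sqrt(5)*u*cos(v)/(5*Abs(u)), -2*sqrt(5)*u*sin(v)/(5*Abs(u)), sqrt(5)*u/(5*Abs(u))), and the second partials r_uu, r_uv, r_vv. Take dot products:
  L(u, v) = r_uu · N̂ = 0,
  M(u, v) = r_uv · N̂ = 0,
  N(u, v) = r_vv · N̂ = 2*sqrt(5)*u^2/(5*Abs(u)).
Evaluating at (u, v) = (3/2, pi/4):
  L = 0, M = 0, N = 3*sqrt(5)/5.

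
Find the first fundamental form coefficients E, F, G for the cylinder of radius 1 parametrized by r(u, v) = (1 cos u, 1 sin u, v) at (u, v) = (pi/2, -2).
E = 1;  F = 0;  G = 1

Partials: r_u = (-sin(u), cos(u), 0), r_v = (0, 0, 1). As functions of (u, v):
  E = r_u · r_u = 1,
  F = r_u · r_v = 0,
  G = r_v · r_v = 1.
Evaluating at (u, v) = (pi/2, -2): E = 1, F = 0, G = 1.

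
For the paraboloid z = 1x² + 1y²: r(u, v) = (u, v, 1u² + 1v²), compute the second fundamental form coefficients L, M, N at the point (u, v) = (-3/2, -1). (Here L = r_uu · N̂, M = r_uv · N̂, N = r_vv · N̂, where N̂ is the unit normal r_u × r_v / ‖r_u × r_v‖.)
L = sqrt(14)/7;  M = 0;  N = sqrt(14)/7

Compute the unit normal N̂(u, v) = (-2*u/sqrt(4*u^2 + 4*v^2 + 1), -2*v/sqrt(4*u^2 + 4*v^2 + 1), 1/sqrt(4*u^2 + 4*v^2 + 1)), and the second partials r_uu, r_uv, r_vv. Take dot products:
  L(u, v) = r_uu · N̂ = 2/sqrt(4*u^2 + 4*v^2 + 1),
  M(u, v) = r_uv · N̂ = 0,
  N(u, v) = r_vv · N̂ = 2/sqrt(4*u^2 + 4*v^2 + 1).
Evaluating at (u, v) = (-3/2, -1):
  L = sqrt(14)/7, M = 0, N = sqrt(14)/7.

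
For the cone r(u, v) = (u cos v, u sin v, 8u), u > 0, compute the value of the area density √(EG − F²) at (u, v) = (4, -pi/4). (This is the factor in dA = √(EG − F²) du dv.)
√(EG − F²)|_{(4, -pi/4)} = 4*sqrt(65)

E = 65, F = 0, G = u^2, so EG − F² = 65*u^2. Taking the positive square root: √(EG − F²) = sqrt(65)*Abs(u). At (u, v) = (4, -pi/4): 4*sqrt(65).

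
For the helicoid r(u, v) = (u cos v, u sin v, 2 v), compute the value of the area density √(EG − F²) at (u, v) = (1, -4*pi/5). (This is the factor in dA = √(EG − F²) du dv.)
√(EG − F²)|_{(1, -4*pi/5)} = sqrt(5)

E = 1, F = 0, G = u^2 + 4, so EG − F² = u^2 + 4. Taking the positive square root: √(EG − F²) = sqrt(u^2 + 4). At (u, v) = (1, -4*pi/5): sqrt(5).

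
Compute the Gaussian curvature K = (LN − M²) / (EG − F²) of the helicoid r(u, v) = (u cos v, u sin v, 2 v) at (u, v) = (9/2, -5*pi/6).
K = -64/9409

Coefficients of the first fundamental form: E = 1, F = 0, G = u^2 + 4.
Coefficients of the second fundamental form: L = 0, M = -2/sqrt(u^2 + 4), N = 0.
Assemble K = (LN − M²)/(EG − F²) = -4/(u^2 + 4)^2. At (u, v) = (9/2, -5*pi/6): K = -64/9409.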